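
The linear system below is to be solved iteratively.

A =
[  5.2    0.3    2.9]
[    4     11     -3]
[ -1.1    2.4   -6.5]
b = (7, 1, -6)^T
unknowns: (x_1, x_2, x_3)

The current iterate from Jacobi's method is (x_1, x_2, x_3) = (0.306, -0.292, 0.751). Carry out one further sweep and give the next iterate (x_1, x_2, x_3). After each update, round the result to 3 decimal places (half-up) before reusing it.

One sweep:
  x_1 = (7 - (0.3)·-0.292 - (2.9)·0.751) / (5.2) = 0.944
  x_2 = (1 - (4)·0.306 - (-3)·0.751) / (11) = 0.184
  x_3 = (-6 - (-1.1)·0.306 - (2.4)·-0.292) / (-6.5) = 0.763

(0.944, 0.184, 0.763)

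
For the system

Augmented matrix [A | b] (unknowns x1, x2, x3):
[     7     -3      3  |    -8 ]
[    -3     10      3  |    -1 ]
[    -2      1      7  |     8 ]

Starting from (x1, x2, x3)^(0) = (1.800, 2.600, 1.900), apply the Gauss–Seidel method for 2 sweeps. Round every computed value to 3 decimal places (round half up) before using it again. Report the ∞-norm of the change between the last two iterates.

1.139

Iteration 1:
  x1 = (-8 - (-3)·2.600 - (3)·1.900) / (7) = -0.843
  x2 = (-1 - (-3)·-0.843 - (3)·1.900) / (10) = -0.923
  x3 = (8 - (-2)·-0.843 - (1)·-0.923) / (7) = 1.034
Iteration 2:
  x1 = (-8 - (-3)·-0.923 - (3)·1.034) / (7) = -1.982
  x2 = (-1 - (-3)·-1.982 - (3)·1.034) / (10) = -1.005
  x3 = (8 - (-2)·-1.982 - (1)·-1.005) / (7) = 0.720
Change: (-1.139, -0.082, -0.314) → max |·| = 1.139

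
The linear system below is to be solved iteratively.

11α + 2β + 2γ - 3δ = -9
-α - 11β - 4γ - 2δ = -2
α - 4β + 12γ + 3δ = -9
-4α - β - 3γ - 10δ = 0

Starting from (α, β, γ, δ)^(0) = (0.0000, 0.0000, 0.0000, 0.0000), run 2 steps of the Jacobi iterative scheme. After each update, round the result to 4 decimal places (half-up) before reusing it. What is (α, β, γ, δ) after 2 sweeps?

(-0.7149, 0.5289, -0.6212, 0.5341)

Iteration 1:
  α = (-9 - (2)·0.0000 - (2)·0.0000 - (-3)·0.0000) / (11) = -0.8182
  β = (-2 - (-1)·0.0000 - (-4)·0.0000 - (-2)·0.0000) / (-11) = 0.1818
  γ = (-9 - (1)·0.0000 - (-4)·0.0000 - (3)·0.0000) / (12) = -0.7500
  δ = (0 - (-4)·0.0000 - (-1)·0.0000 - (-3)·0.0000) / (-10) = 0.0000
Iteration 2:
  α = (-9 - (2)·0.1818 - (2)·-0.7500 - (-3)·0.0000) / (11) = -0.7149
  β = (-2 - (-1)·-0.8182 - (-4)·-0.7500 - (-2)·0.0000) / (-11) = 0.5289
  γ = (-9 - (1)·-0.8182 - (-4)·0.1818 - (3)·0.0000) / (12) = -0.6212
  δ = (0 - (-4)·-0.8182 - (-1)·0.1818 - (-3)·-0.7500) / (-10) = 0.5341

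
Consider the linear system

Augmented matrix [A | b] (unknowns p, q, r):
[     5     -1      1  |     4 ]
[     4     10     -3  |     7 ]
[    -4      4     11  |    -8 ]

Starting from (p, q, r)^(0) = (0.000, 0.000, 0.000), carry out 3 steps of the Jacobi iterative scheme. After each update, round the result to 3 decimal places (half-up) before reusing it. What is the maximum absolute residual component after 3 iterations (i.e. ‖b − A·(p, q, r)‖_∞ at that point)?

Iteration 1:
  p = (4 - (-1)·0.000 - (1)·0.000) / (5) = 0.800
  q = (7 - (4)·0.000 - (-3)·0.000) / (10) = 0.700
  r = (-8 - (-4)·0.000 - (4)·0.000) / (11) = -0.727
Iteration 2:
  p = (4 - (-1)·0.700 - (1)·-0.727) / (5) = 1.085
  q = (7 - (4)·0.800 - (-3)·-0.727) / (10) = 0.162
  r = (-8 - (-4)·0.800 - (4)·0.700) / (11) = -0.691
Iteration 3:
  p = (4 - (-1)·0.162 - (1)·-0.691) / (5) = 0.971
  q = (7 - (4)·1.085 - (-3)·-0.691) / (10) = 0.059
  r = (-8 - (-4)·1.085 - (4)·0.162) / (11) = -0.392
Residual b − A·x = (-0.404, 1.350, -0.040); ∞-norm = 1.350

1.350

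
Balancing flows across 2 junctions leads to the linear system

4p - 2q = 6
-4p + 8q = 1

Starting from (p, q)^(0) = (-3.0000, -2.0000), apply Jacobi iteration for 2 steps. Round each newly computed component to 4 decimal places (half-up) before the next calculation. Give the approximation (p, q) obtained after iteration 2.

Iteration 1:
  p = (6 - (-2)·-2.0000) / (4) = 0.5000
  q = (1 - (-4)·-3.0000) / (8) = -1.3750
Iteration 2:
  p = (6 - (-2)·-1.3750) / (4) = 0.8125
  q = (1 - (-4)·0.5000) / (8) = 0.3750

(0.8125, 0.3750)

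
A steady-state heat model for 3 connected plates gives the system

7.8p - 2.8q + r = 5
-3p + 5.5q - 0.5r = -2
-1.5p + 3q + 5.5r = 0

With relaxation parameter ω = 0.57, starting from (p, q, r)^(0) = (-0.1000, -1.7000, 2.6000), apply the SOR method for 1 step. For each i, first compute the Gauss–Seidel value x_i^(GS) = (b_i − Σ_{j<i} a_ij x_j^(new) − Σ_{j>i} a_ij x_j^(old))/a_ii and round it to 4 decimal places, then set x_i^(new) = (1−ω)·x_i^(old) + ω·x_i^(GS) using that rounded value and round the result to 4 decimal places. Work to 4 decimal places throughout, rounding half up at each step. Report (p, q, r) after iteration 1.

Iteration 1:
  p: GS value = (5 - (-2.8)·-1.7000 - (1)·2.6000) / (7.8) = -0.3026;  p ← (1−ω)·-0.1000 + ω·-0.3026 = -0.2155
  q: GS value = (-2 - (-3)·-0.2155 - (-0.5)·2.6000) / (5.5) = -0.2448;  q ← (1−ω)·-1.7000 + ω·-0.2448 = -0.8705
  r: GS value = (0 - (-1.5)·-0.2155 - (3)·-0.8705) / (5.5) = 0.4160;  r ← (1−ω)·2.6000 + ω·0.4160 = 1.3551

(-0.2155, -0.8705, 1.3551)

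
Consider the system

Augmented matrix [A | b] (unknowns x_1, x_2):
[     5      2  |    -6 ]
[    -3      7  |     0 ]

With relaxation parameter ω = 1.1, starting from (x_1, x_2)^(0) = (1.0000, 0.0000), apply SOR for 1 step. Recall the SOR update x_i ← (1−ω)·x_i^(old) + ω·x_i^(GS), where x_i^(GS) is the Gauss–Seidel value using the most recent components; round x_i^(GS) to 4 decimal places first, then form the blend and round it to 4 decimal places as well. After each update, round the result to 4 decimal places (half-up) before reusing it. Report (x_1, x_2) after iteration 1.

Iteration 1:
  x_1: GS value = (-6 - (2)·0.0000) / (5) = -1.2000;  x_1 ← (1−ω)·1.0000 + ω·-1.2000 = -1.4200
  x_2: GS value = (0 - (-3)·-1.4200) / (7) = -0.6086;  x_2 ← (1−ω)·0.0000 + ω·-0.6086 = -0.6695

(-1.4200, -0.6695)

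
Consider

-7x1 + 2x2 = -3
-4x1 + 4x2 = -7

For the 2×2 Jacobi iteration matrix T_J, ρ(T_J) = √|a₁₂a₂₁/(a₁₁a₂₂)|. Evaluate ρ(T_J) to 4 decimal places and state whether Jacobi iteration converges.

a₁₂a₂₁/(a₁₁a₂₂) = (2)·(-4) / ((-7)·(4)) = 0.285714
ρ = √|0.285714| = √0.285714 = 0.5345
ρ < 1, so Jacobi converges

0.5345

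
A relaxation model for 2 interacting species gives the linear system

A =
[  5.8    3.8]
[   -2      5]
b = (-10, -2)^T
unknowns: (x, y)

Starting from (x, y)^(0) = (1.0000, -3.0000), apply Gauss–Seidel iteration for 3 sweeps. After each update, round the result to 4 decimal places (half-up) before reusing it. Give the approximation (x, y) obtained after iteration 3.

Iteration 1:
  x = (-10 - (3.8)·-3.0000) / (5.8) = 0.2414
  y = (-2 - (-2)·0.2414) / (5) = -0.3034
Iteration 2:
  x = (-10 - (3.8)·-0.3034) / (5.8) = -1.5254
  y = (-2 - (-2)·-1.5254) / (5) = -1.0102
Iteration 3:
  x = (-10 - (3.8)·-1.0102) / (5.8) = -1.0623
  y = (-2 - (-2)·-1.0623) / (5) = -0.8249

(-1.0623, -0.8249)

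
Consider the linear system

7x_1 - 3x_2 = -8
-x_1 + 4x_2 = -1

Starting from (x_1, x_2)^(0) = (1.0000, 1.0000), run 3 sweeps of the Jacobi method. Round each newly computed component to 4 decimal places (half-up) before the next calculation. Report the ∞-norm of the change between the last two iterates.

Iteration 1:
  x_1 = (-8 - (-3)·1.0000) / (7) = -0.7143
  x_2 = (-1 - (-1)·1.0000) / (4) = 0.0000
Iteration 2:
  x_1 = (-8 - (-3)·0.0000) / (7) = -1.1429
  x_2 = (-1 - (-1)·-0.7143) / (4) = -0.4286
Iteration 3:
  x_1 = (-8 - (-3)·-0.4286) / (7) = -1.3265
  x_2 = (-1 - (-1)·-1.1429) / (4) = -0.5357
Change: (-0.1836, -0.1071) → max |·| = 0.1836

0.1836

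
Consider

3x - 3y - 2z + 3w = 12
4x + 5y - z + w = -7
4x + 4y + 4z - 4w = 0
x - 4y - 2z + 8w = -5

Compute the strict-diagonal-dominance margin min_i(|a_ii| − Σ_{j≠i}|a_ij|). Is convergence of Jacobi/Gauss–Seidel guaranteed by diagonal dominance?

-8

row 1: |3| − (3+2+3) = -5
row 2: |5| − (4+1+1) = -1
row 3: |4| − (4+4+4) = -8
row 4: |8| − (1+4+2) = 1
minimum over rows = -8 → not strictly diagonally dominant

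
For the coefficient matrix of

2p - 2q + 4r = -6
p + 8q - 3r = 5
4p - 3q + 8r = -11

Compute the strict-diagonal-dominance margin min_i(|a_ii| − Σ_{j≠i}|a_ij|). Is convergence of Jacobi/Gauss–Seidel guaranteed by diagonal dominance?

-4

row 1: |2| − (2+4) = -4
row 2: |8| − (1+3) = 4
row 3: |8| − (4+3) = 1
minimum over rows = -4 → not strictly diagonally dominant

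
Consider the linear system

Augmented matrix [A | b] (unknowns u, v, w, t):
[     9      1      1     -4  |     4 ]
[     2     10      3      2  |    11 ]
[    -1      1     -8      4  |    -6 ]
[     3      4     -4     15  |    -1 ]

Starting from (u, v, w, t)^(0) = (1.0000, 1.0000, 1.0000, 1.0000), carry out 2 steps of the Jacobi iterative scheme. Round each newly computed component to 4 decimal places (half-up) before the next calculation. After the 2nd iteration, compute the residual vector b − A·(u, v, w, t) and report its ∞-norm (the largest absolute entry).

Iteration 1:
  u = (4 - (1)·1.0000 - (1)·1.0000 - (-4)·1.0000) / (9) = 0.6667
  v = (11 - (2)·1.0000 - (3)·1.0000 - (2)·1.0000) / (10) = 0.4000
  w = (-6 - (-1)·1.0000 - (1)·1.0000 - (4)·1.0000) / (-8) = 1.2500
  t = (-1 - (3)·1.0000 - (4)·1.0000 - (-4)·1.0000) / (15) = -0.2667
Iteration 2:
  u = (4 - (1)·0.4000 - (1)·1.2500 - (-4)·-0.2667) / (9) = 0.1426
  v = (11 - (2)·0.6667 - (3)·1.2500 - (2)·-0.2667) / (10) = 0.6450
  w = (-6 - (-1)·0.6667 - (1)·0.4000 - (4)·-0.2667) / (-8) = 0.5833
  t = (-1 - (3)·0.6667 - (4)·0.4000 - (-4)·1.2500) / (15) = 0.0267
Residual b − A·x = (1.5951, 2.4615, -1.9428, -2.0751); ∞-norm = 2.4615

2.4615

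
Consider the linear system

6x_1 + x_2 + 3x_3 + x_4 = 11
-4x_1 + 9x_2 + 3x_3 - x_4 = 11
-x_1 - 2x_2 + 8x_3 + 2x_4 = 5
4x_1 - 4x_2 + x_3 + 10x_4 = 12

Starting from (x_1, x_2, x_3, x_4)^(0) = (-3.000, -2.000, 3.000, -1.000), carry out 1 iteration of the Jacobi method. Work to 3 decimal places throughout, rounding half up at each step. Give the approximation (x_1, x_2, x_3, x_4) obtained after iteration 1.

(0.833, -1.222, 0.000, 1.300)

Iteration 1:
  x_1 = (11 - (1)·-2.000 - (3)·3.000 - (1)·-1.000) / (6) = 0.833
  x_2 = (11 - (-4)·-3.000 - (3)·3.000 - (-1)·-1.000) / (9) = -1.222
  x_3 = (5 - (-1)·-3.000 - (-2)·-2.000 - (2)·-1.000) / (8) = 0.000
  x_4 = (12 - (4)·-3.000 - (-4)·-2.000 - (1)·3.000) / (10) = 1.300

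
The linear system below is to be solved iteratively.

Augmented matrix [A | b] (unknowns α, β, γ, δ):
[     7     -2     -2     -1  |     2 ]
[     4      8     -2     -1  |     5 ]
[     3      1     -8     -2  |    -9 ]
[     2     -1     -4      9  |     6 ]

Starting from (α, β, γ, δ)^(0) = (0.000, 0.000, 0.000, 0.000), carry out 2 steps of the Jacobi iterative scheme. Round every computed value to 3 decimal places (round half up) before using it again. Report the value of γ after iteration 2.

1.144

Iteration 1:
  α = (2 - (-2)·0.000 - (-2)·0.000 - (-1)·0.000) / (7) = 0.286
  β = (5 - (4)·0.000 - (-2)·0.000 - (-1)·0.000) / (8) = 0.625
  γ = (-9 - (3)·0.000 - (1)·0.000 - (-2)·0.000) / (-8) = 1.125
  δ = (6 - (2)·0.000 - (-1)·0.000 - (-4)·0.000) / (9) = 0.667
Iteration 2:
  α = (2 - (-2)·0.625 - (-2)·1.125 - (-1)·0.667) / (7) = 0.881
  β = (5 - (4)·0.286 - (-2)·1.125 - (-1)·0.667) / (8) = 0.847
  γ = (-9 - (3)·0.286 - (1)·0.625 - (-2)·0.667) / (-8) = 1.144
  δ = (6 - (2)·0.286 - (-1)·0.625 - (-4)·1.125) / (9) = 1.173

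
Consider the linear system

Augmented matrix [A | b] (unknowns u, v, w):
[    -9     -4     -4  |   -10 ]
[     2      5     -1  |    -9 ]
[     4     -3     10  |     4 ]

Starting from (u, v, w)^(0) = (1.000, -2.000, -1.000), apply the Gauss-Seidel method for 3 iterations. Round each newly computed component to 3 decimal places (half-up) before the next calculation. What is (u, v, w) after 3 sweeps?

Iteration 1:
  u = (-10 - (-4)·-2.000 - (-4)·-1.000) / (-9) = 2.444
  v = (-9 - (2)·2.444 - (-1)·-1.000) / (5) = -2.978
  w = (4 - (4)·2.444 - (-3)·-2.978) / (10) = -1.471
Iteration 2:
  u = (-10 - (-4)·-2.978 - (-4)·-1.471) / (-9) = 3.088
  v = (-9 - (2)·3.088 - (-1)·-1.471) / (5) = -3.329
  w = (4 - (4)·3.088 - (-3)·-3.329) / (10) = -1.834
Iteration 3:
  u = (-10 - (-4)·-3.329 - (-4)·-1.834) / (-9) = 3.406
  v = (-9 - (2)·3.406 - (-1)·-1.834) / (5) = -3.529
  w = (4 - (4)·3.406 - (-3)·-3.529) / (10) = -2.021

(3.406, -3.529, -2.021)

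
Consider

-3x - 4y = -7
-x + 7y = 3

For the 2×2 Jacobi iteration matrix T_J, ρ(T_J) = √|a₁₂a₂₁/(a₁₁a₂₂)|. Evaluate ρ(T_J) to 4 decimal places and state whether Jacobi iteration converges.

0.4364

a₁₂a₂₁/(a₁₁a₂₂) = (-4)·(-1) / ((-3)·(7)) = -0.190476
ρ = √|-0.190476| = √0.190476 = 0.4364
ρ < 1, so Jacobi converges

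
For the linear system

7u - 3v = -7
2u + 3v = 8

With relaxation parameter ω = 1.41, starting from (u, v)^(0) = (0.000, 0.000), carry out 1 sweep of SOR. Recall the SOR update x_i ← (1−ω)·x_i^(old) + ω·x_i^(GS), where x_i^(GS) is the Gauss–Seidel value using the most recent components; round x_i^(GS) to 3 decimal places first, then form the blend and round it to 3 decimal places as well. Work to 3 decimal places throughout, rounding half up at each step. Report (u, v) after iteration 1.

Iteration 1:
  u: GS value = (-7 - (-3)·0.000) / (7) = -1.000;  u ← (1−ω)·0.000 + ω·-1.000 = -1.410
  v: GS value = (8 - (2)·-1.410) / (3) = 3.607;  v ← (1−ω)·0.000 + ω·3.607 = 5.086

(-1.410, 5.086)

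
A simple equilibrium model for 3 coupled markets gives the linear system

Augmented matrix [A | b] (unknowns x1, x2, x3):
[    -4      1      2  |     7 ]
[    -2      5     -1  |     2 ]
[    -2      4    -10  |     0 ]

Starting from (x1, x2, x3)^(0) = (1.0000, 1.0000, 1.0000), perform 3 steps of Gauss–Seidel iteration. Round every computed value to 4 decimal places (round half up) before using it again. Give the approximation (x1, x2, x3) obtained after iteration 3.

Iteration 1:
  x1 = (7 - (1)·1.0000 - (2)·1.0000) / (-4) = -1.0000
  x2 = (2 - (-2)·-1.0000 - (-1)·1.0000) / (5) = 0.2000
  x3 = (0 - (-2)·-1.0000 - (4)·0.2000) / (-10) = 0.2800
Iteration 2:
  x1 = (7 - (1)·0.2000 - (2)·0.2800) / (-4) = -1.5600
  x2 = (2 - (-2)·-1.5600 - (-1)·0.2800) / (5) = -0.1680
  x3 = (0 - (-2)·-1.5600 - (4)·-0.1680) / (-10) = 0.2448
Iteration 3:
  x1 = (7 - (1)·-0.1680 - (2)·0.2448) / (-4) = -1.6696
  x2 = (2 - (-2)·-1.6696 - (-1)·0.2448) / (5) = -0.2189
  x3 = (0 - (-2)·-1.6696 - (4)·-0.2189) / (-10) = 0.2464

(-1.6696, -0.2189, 0.2464)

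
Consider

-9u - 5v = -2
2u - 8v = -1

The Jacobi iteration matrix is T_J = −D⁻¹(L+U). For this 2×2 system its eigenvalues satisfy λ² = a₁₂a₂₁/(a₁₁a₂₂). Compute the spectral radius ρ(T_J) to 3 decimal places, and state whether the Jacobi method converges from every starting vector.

0.373

a₁₂a₂₁/(a₁₁a₂₂) = (-5)·(2) / ((-9)·(-8)) = -0.138889
ρ = √|-0.138889| = √0.138889 = 0.373
ρ < 1, so Jacobi converges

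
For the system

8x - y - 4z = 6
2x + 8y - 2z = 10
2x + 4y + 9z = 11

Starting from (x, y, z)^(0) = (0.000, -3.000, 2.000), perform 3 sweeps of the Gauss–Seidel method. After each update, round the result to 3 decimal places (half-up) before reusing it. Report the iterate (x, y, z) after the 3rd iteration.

(1.139, 1.094, 0.483)

Iteration 1:
  x = (6 - (-1)·-3.000 - (-4)·2.000) / (8) = 1.375
  y = (10 - (2)·1.375 - (-2)·2.000) / (8) = 1.406
  z = (11 - (2)·1.375 - (4)·1.406) / (9) = 0.292
Iteration 2:
  x = (6 - (-1)·1.406 - (-4)·0.292) / (8) = 1.072
  y = (10 - (2)·1.072 - (-2)·0.292) / (8) = 1.055
  z = (11 - (2)·1.072 - (4)·1.055) / (9) = 0.515
Iteration 3:
  x = (6 - (-1)·1.055 - (-4)·0.515) / (8) = 1.139
  y = (10 - (2)·1.139 - (-2)·0.515) / (8) = 1.094
  z = (11 - (2)·1.139 - (4)·1.094) / (9) = 0.483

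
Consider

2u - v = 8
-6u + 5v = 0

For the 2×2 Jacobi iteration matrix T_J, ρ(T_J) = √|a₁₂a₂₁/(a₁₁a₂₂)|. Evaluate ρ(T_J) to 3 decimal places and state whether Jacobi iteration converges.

0.775

a₁₂a₂₁/(a₁₁a₂₂) = (-1)·(-6) / ((2)·(5)) = 0.600000
ρ = √|0.600000| = √0.600000 = 0.775
ρ < 1, so Jacobi converges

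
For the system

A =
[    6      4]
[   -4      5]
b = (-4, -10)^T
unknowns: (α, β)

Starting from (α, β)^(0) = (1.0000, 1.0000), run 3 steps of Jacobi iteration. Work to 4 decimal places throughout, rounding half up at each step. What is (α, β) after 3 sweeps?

(1.3777, -1.8934)

Iteration 1:
  α = (-4 - (4)·1.0000) / (6) = -1.3333
  β = (-10 - (-4)·1.0000) / (5) = -1.2000
Iteration 2:
  α = (-4 - (4)·-1.2000) / (6) = 0.1333
  β = (-10 - (-4)·-1.3333) / (5) = -3.0666
Iteration 3:
  α = (-4 - (4)·-3.0666) / (6) = 1.3777
  β = (-10 - (-4)·0.1333) / (5) = -1.8934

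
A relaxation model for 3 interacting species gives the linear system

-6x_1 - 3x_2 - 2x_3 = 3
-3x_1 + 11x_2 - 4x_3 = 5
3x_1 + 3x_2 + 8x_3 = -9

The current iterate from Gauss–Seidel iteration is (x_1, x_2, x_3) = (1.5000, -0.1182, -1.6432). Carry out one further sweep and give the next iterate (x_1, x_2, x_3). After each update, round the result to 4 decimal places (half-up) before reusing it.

One sweep:
  x_1 = (3 - (-3)·-0.1182 - (-2)·-1.6432) / (-6) = 0.1068
  x_2 = (5 - (-3)·0.1068 - (-4)·-1.6432) / (11) = -0.1139
  x_3 = (-9 - (3)·0.1068 - (3)·-0.1139) / (8) = -1.1223

(0.1068, -0.1139, -1.1223)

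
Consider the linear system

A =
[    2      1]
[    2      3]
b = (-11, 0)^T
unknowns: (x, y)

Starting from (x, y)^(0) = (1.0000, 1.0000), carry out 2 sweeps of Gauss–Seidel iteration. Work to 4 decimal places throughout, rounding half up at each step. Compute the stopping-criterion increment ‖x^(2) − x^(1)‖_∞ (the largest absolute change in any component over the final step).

Iteration 1:
  x = (-11 - (1)·1.0000) / (2) = -6.0000
  y = (0 - (2)·-6.0000) / (3) = 4.0000
Iteration 2:
  x = (-11 - (1)·4.0000) / (2) = -7.5000
  y = (0 - (2)·-7.5000) / (3) = 5.0000
Change: (-1.5000, 1.0000) → max |·| = 1.5000

1.5000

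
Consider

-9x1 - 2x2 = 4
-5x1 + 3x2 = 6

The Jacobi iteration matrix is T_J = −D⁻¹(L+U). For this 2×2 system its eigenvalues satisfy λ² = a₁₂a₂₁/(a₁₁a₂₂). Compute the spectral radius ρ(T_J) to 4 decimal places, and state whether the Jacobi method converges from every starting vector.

a₁₂a₂₁/(a₁₁a₂₂) = (-2)·(-5) / ((-9)·(3)) = -0.370370
ρ = √|-0.370370| = √0.370370 = 0.6086
ρ < 1, so Jacobi converges

0.6086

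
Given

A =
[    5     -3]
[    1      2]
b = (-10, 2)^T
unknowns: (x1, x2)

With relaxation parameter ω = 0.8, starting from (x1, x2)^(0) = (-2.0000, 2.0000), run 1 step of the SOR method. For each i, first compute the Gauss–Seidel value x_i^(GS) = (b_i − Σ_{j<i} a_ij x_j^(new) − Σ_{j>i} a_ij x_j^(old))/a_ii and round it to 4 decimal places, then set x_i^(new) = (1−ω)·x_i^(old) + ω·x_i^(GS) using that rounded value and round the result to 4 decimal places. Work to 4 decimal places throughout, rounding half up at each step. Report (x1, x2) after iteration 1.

Iteration 1:
  x1: GS value = (-10 - (-3)·2.0000) / (5) = -0.8000;  x1 ← (1−ω)·-2.0000 + ω·-0.8000 = -1.0400
  x2: GS value = (2 - (1)·-1.0400) / (2) = 1.5200;  x2 ← (1−ω)·2.0000 + ω·1.5200 = 1.6160

(-1.0400, 1.6160)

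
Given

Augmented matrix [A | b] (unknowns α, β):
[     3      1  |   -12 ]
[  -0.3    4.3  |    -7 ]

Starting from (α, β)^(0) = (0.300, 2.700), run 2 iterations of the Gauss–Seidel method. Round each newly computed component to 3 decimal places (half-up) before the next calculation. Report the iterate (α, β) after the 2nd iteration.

(-3.343, -1.861)

Iteration 1:
  α = (-12 - (1)·2.700) / (3) = -4.900
  β = (-7 - (-0.3)·-4.900) / (4.3) = -1.970
Iteration 2:
  α = (-12 - (1)·-1.970) / (3) = -3.343
  β = (-7 - (-0.3)·-3.343) / (4.3) = -1.861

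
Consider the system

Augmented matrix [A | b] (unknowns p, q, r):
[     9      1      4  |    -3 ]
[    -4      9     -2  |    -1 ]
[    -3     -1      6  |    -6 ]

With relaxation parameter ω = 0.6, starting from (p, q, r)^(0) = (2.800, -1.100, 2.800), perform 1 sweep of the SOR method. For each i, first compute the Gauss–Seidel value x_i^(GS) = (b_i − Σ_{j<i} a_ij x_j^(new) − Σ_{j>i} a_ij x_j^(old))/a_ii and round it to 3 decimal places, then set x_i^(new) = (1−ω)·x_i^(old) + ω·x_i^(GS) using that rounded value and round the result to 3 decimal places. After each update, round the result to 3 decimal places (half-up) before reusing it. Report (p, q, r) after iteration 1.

(0.246, -0.068, 0.587)

Iteration 1:
  p: GS value = (-3 - (1)·-1.100 - (4)·2.800) / (9) = -1.456;  p ← (1−ω)·2.800 + ω·-1.456 = 0.246
  q: GS value = (-1 - (-4)·0.246 - (-2)·2.800) / (9) = 0.620;  q ← (1−ω)·-1.100 + ω·0.620 = -0.068
  r: GS value = (-6 - (-3)·0.246 - (-1)·-0.068) / (6) = -0.888;  r ← (1−ω)·2.800 + ω·-0.888 = 0.587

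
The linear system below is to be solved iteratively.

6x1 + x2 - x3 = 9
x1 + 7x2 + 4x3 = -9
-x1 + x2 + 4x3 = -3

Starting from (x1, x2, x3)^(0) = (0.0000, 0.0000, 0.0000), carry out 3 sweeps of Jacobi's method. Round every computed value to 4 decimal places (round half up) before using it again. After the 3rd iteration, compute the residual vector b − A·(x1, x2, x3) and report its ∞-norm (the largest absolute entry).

0.4909

Iteration 1:
  x1 = (9 - (1)·0.0000 - (-1)·0.0000) / (6) = 1.5000
  x2 = (-9 - (1)·0.0000 - (4)·0.0000) / (7) = -1.2857
  x3 = (-3 - (-1)·0.0000 - (1)·0.0000) / (4) = -0.7500
Iteration 2:
  x1 = (9 - (1)·-1.2857 - (-1)·-0.7500) / (6) = 1.5893
  x2 = (-9 - (1)·1.5000 - (4)·-0.7500) / (7) = -1.0714
  x3 = (-3 - (-1)·1.5000 - (1)·-1.2857) / (4) = -0.0536
Iteration 3:
  x1 = (9 - (1)·-1.0714 - (-1)·-0.0536) / (6) = 1.6696
  x2 = (-9 - (1)·1.5893 - (4)·-0.0536) / (7) = -1.4821
  x3 = (-3 - (-1)·1.5893 - (1)·-1.0714) / (4) = -0.0848
Residual b − A·x = (0.3797, 0.0443, 0.4909); ∞-norm = 0.4909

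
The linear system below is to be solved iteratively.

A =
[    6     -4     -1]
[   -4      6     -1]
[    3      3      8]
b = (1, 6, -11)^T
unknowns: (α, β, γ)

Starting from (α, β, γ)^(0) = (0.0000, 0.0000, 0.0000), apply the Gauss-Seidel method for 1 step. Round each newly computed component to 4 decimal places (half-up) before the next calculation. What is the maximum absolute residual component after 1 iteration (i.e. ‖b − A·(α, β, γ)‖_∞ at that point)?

2.5900

Iteration 1:
  α = (1 - (-4)·0.0000 - (-1)·0.0000) / (6) = 0.1667
  β = (6 - (-4)·0.1667 - (-1)·0.0000) / (6) = 1.1111
  γ = (-11 - (3)·0.1667 - (3)·1.1111) / (8) = -1.8542
Residual b − A·x = (2.5900, -1.8540, 0.0002); ∞-norm = 2.5900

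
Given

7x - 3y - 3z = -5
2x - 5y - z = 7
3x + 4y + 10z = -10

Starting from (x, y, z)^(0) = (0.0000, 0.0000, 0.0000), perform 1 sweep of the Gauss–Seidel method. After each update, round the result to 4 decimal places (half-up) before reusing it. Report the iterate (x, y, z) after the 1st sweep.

Iteration 1:
  x = (-5 - (-3)·0.0000 - (-3)·0.0000) / (7) = -0.7143
  y = (7 - (2)·-0.7143 - (-1)·0.0000) / (-5) = -1.6857
  z = (-10 - (3)·-0.7143 - (4)·-1.6857) / (10) = -0.1114

(-0.7143, -1.6857, -0.1114)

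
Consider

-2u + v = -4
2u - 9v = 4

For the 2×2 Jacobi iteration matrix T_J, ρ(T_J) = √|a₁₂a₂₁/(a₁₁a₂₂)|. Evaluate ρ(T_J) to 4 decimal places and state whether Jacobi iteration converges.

a₁₂a₂₁/(a₁₁a₂₂) = (1)·(2) / ((-2)·(-9)) = 0.111111
ρ = √|0.111111| = √0.111111 = 0.3333
ρ < 1, so Jacobi converges

0.3333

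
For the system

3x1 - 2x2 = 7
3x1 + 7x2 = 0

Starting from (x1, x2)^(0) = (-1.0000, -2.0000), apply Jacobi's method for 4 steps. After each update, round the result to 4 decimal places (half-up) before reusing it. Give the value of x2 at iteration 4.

Iteration 1:
  x1 = (7 - (-2)·-2.0000) / (3) = 1.0000
  x2 = (0 - (3)·-1.0000) / (7) = 0.4286
Iteration 2:
  x1 = (7 - (-2)·0.4286) / (3) = 2.6191
  x2 = (0 - (3)·1.0000) / (7) = -0.4286
Iteration 3:
  x1 = (7 - (-2)·-0.4286) / (3) = 2.0476
  x2 = (0 - (3)·2.6191) / (7) = -1.1225
Iteration 4:
  x1 = (7 - (-2)·-1.1225) / (3) = 1.5850
  x2 = (0 - (3)·2.0476) / (7) = -0.8775

-0.8775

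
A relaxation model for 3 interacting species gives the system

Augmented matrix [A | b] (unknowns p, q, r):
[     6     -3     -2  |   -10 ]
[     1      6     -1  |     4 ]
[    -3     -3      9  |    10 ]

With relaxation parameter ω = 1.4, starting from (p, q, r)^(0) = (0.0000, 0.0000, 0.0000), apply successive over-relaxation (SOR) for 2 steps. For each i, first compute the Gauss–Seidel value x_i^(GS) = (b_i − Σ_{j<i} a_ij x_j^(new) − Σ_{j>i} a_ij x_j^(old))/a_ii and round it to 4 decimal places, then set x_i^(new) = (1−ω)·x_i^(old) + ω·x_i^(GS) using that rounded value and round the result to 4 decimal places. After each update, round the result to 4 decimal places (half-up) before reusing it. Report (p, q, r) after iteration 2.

Iteration 1:
  p: GS value = (-10 - (-3)·0.0000 - (-2)·0.0000) / (6) = -1.6667;  p ← (1−ω)·0.0000 + ω·-1.6667 = -2.3334
  q: GS value = (4 - (1)·-2.3334 - (-1)·0.0000) / (6) = 1.0556;  q ← (1−ω)·0.0000 + ω·1.0556 = 1.4778
  r: GS value = (10 - (-3)·-2.3334 - (-3)·1.4778) / (9) = 0.8259;  r ← (1−ω)·0.0000 + ω·0.8259 = 1.1563
Iteration 2:
  p: GS value = (-10 - (-3)·1.4778 - (-2)·1.1563) / (6) = -0.5423;  p ← (1−ω)·-2.3334 + ω·-0.5423 = 0.1741
  q: GS value = (4 - (1)·0.1741 - (-1)·1.1563) / (6) = 0.8304;  q ← (1−ω)·1.4778 + ω·0.8304 = 0.5714
  r: GS value = (10 - (-3)·0.1741 - (-3)·0.5714) / (9) = 1.3596;  r ← (1−ω)·1.1563 + ω·1.3596 = 1.4409

(0.1741, 0.5714, 1.4409)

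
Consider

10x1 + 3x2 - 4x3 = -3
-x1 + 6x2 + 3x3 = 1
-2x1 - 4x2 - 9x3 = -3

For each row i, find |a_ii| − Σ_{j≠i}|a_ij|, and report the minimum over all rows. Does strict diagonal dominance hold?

row 1: |10| − (3+4) = 3
row 2: |6| − (1+3) = 2
row 3: |-9| − (2+4) = 3
minimum over rows = 2 → strictly diagonally dominant (convergence guaranteed)

2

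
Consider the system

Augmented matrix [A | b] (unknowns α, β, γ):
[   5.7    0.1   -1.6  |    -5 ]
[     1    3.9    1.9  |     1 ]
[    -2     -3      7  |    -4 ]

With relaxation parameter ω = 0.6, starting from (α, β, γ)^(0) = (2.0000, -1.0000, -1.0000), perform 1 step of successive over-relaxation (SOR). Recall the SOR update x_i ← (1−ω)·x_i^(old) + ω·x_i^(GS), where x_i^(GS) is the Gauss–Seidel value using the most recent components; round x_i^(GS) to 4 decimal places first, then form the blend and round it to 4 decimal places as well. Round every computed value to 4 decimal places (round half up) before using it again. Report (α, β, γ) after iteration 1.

(0.1158, 0.0283, -0.7157)

Iteration 1:
  α: GS value = (-5 - (0.1)·-1.0000 - (-1.6)·-1.0000) / (5.7) = -1.1404;  α ← (1−ω)·2.0000 + ω·-1.1404 = 0.1158
  β: GS value = (1 - (1)·0.1158 - (1.9)·-1.0000) / (3.9) = 0.7139;  β ← (1−ω)·-1.0000 + ω·0.7139 = 0.0283
  γ: GS value = (-4 - (-2)·0.1158 - (-3)·0.0283) / (7) = -0.5262;  γ ← (1−ω)·-1.0000 + ω·-0.5262 = -0.7157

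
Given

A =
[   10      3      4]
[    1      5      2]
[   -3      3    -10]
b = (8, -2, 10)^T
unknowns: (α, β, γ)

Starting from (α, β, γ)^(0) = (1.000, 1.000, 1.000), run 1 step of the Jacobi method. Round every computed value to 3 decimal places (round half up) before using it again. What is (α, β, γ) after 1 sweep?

Iteration 1:
  α = (8 - (3)·1.000 - (4)·1.000) / (10) = 0.100
  β = (-2 - (1)·1.000 - (2)·1.000) / (5) = -1.000
  γ = (10 - (-3)·1.000 - (3)·1.000) / (-10) = -1.000

(0.100, -1.000, -1.000)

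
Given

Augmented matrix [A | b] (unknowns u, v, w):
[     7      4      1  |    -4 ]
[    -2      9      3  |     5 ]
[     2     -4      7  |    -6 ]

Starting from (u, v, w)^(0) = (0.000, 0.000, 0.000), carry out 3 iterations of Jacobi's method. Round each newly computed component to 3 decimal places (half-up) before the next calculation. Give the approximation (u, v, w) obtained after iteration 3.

(-0.926, 0.510, -0.230)

Iteration 1:
  u = (-4 - (4)·0.000 - (1)·0.000) / (7) = -0.571
  v = (5 - (-2)·0.000 - (3)·0.000) / (9) = 0.556
  w = (-6 - (2)·0.000 - (-4)·0.000) / (7) = -0.857
Iteration 2:
  u = (-4 - (4)·0.556 - (1)·-0.857) / (7) = -0.767
  v = (5 - (-2)·-0.571 - (3)·-0.857) / (9) = 0.714
  w = (-6 - (2)·-0.571 - (-4)·0.556) / (7) = -0.376
Iteration 3:
  u = (-4 - (4)·0.714 - (1)·-0.376) / (7) = -0.926
  v = (5 - (-2)·-0.767 - (3)·-0.376) / (9) = 0.510
  w = (-6 - (2)·-0.767 - (-4)·0.714) / (7) = -0.230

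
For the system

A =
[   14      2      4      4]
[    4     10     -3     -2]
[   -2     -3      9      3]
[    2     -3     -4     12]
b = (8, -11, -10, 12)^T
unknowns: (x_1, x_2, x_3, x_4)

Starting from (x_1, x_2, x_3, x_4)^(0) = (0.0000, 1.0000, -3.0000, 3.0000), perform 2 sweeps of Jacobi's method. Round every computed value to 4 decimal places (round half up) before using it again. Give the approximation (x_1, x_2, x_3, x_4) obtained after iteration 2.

(1.2079, -1.7548, -1.5659, -0.0140)

Iteration 1:
  x_1 = (8 - (2)·1.0000 - (4)·-3.0000 - (4)·3.0000) / (14) = 0.4286
  x_2 = (-11 - (4)·0.0000 - (-3)·-3.0000 - (-2)·3.0000) / (10) = -1.4000
  x_3 = (-10 - (-2)·0.0000 - (-3)·1.0000 - (3)·3.0000) / (9) = -1.7778
  x_4 = (12 - (2)·0.0000 - (-3)·1.0000 - (-4)·-3.0000) / (12) = 0.2500
Iteration 2:
  x_1 = (8 - (2)·-1.4000 - (4)·-1.7778 - (4)·0.2500) / (14) = 1.2079
  x_2 = (-11 - (4)·0.4286 - (-3)·-1.7778 - (-2)·0.2500) / (10) = -1.7548
  x_3 = (-10 - (-2)·0.4286 - (-3)·-1.4000 - (3)·0.2500) / (9) = -1.5659
  x_4 = (12 - (2)·0.4286 - (-3)·-1.4000 - (-4)·-1.7778) / (12) = -0.0140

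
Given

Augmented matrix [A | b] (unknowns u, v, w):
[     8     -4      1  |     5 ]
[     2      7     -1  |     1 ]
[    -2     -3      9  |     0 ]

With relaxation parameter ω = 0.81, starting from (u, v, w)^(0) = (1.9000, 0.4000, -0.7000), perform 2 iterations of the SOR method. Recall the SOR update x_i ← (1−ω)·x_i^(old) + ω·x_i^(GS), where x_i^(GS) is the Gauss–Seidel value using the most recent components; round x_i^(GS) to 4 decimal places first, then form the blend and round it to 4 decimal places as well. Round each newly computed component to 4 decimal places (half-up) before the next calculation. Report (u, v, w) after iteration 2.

(0.6544, -0.0601, 0.1066)

Iteration 1:
  u: GS value = (5 - (-4)·0.4000 - (1)·-0.7000) / (8) = 0.9125;  u ← (1−ω)·1.9000 + ω·0.9125 = 1.1001
  v: GS value = (1 - (2)·1.1001 - (-1)·-0.7000) / (7) = -0.2715;  v ← (1−ω)·0.4000 + ω·-0.2715 = -0.1439
  w: GS value = (0 - (-2)·1.1001 - (-3)·-0.1439) / (9) = 0.1965;  w ← (1−ω)·-0.7000 + ω·0.1965 = 0.0262
Iteration 2:
  u: GS value = (5 - (-4)·-0.1439 - (1)·0.0262) / (8) = 0.5498;  u ← (1−ω)·1.1001 + ω·0.5498 = 0.6544
  v: GS value = (1 - (2)·0.6544 - (-1)·0.0262) / (7) = -0.0404;  v ← (1−ω)·-0.1439 + ω·-0.0404 = -0.0601
  w: GS value = (0 - (-2)·0.6544 - (-3)·-0.0601) / (9) = 0.1254;  w ← (1−ω)·0.0262 + ω·0.1254 = 0.1066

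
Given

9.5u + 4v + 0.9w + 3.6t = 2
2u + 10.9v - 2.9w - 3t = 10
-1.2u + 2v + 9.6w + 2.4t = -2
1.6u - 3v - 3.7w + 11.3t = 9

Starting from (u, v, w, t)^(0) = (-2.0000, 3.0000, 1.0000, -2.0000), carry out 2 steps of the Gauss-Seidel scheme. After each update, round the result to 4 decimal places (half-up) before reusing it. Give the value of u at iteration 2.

Iteration 1:
  u = (2 - (4)·3.0000 - (0.9)·1.0000 - (3.6)·-2.0000) / (9.5) = -0.3895
  v = (10 - (2)·-0.3895 - (-2.9)·1.0000 - (-3)·-2.0000) / (10.9) = 0.7045
  w = (-2 - (-1.2)·-0.3895 - (2)·0.7045 - (2.4)·-2.0000) / (9.6) = 0.0962
  t = (9 - (1.6)·-0.3895 - (-3)·0.7045 - (-3.7)·0.0962) / (11.3) = 1.0701
Iteration 2:
  u = (2 - (4)·0.7045 - (0.9)·0.0962 - (3.6)·1.0701) / (9.5) = -0.5007
  v = (10 - (2)·-0.5007 - (-2.9)·0.0962 - (-3)·1.0701) / (10.9) = 1.3294
  w = (-2 - (-1.2)·-0.5007 - (2)·1.3294 - (2.4)·1.0701) / (9.6) = -0.8154
  t = (9 - (1.6)·-0.5007 - (-3)·1.3294 - (-3.7)·-0.8154) / (11.3) = 0.9533

-0.5007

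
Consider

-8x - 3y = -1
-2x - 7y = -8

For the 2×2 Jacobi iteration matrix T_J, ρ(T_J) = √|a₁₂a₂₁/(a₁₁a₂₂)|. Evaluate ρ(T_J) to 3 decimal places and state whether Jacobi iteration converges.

0.327

a₁₂a₂₁/(a₁₁a₂₂) = (-3)·(-2) / ((-8)·(-7)) = 0.107143
ρ = √|0.107143| = √0.107143 = 0.327
ρ < 1, so Jacobi converges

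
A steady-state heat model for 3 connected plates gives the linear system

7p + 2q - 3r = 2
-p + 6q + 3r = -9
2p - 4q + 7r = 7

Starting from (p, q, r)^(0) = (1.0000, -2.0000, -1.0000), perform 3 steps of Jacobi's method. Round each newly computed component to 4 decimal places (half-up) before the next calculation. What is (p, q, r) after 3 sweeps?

(0.8047, -1.6440, 0.2089)

Iteration 1:
  p = (2 - (2)·-2.0000 - (-3)·-1.0000) / (7) = 0.4286
  q = (-9 - (-1)·1.0000 - (3)·-1.0000) / (6) = -0.8333
  r = (7 - (2)·1.0000 - (-4)·-2.0000) / (7) = -0.4286
Iteration 2:
  p = (2 - (2)·-0.8333 - (-3)·-0.4286) / (7) = 0.3401
  q = (-9 - (-1)·0.4286 - (3)·-0.4286) / (6) = -1.2143
  r = (7 - (2)·0.4286 - (-4)·-0.8333) / (7) = 0.4014
Iteration 3:
  p = (2 - (2)·-1.2143 - (-3)·0.4014) / (7) = 0.8047
  q = (-9 - (-1)·0.3401 - (3)·0.4014) / (6) = -1.6440
  r = (7 - (2)·0.3401 - (-4)·-1.2143) / (7) = 0.2089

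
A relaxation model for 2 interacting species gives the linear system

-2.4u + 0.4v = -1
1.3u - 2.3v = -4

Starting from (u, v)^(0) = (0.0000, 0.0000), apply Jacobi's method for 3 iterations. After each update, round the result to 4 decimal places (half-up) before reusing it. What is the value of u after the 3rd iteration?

Iteration 1:
  u = (-1 - (0.4)·0.0000) / (-2.4) = 0.4167
  v = (-4 - (1.3)·0.0000) / (-2.3) = 1.7391
Iteration 2:
  u = (-1 - (0.4)·1.7391) / (-2.4) = 0.7065
  v = (-4 - (1.3)·0.4167) / (-2.3) = 1.9747
Iteration 3:
  u = (-1 - (0.4)·1.9747) / (-2.4) = 0.7458
  v = (-4 - (1.3)·0.7065) / (-2.3) = 2.1385

0.7458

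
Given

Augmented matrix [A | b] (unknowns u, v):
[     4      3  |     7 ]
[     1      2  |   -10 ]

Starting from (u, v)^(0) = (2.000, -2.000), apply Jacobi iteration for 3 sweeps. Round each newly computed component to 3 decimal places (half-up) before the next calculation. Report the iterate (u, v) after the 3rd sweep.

Iteration 1:
  u = (7 - (3)·-2.000) / (4) = 3.250
  v = (-10 - (1)·2.000) / (2) = -6.000
Iteration 2:
  u = (7 - (3)·-6.000) / (4) = 6.250
  v = (-10 - (1)·3.250) / (2) = -6.625
Iteration 3:
  u = (7 - (3)·-6.625) / (4) = 6.719
  v = (-10 - (1)·6.250) / (2) = -8.125

(6.719, -8.125)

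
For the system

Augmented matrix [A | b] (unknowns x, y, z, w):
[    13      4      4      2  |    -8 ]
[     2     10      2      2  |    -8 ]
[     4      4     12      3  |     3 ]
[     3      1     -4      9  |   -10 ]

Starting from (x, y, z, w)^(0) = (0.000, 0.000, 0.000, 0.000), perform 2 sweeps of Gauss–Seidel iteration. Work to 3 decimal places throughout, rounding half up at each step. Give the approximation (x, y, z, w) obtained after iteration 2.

Iteration 1:
  x = (-8 - (4)·0.000 - (4)·0.000 - (2)·0.000) / (13) = -0.615
  y = (-8 - (2)·-0.615 - (2)·0.000 - (2)·0.000) / (10) = -0.677
  z = (3 - (4)·-0.615 - (4)·-0.677 - (3)·0.000) / (12) = 0.681
  w = (-10 - (3)·-0.615 - (1)·-0.677 - (-4)·0.681) / (9) = -0.528
Iteration 2:
  x = (-8 - (4)·-0.677 - (4)·0.681 - (2)·-0.528) / (13) = -0.535
  y = (-8 - (2)·-0.535 - (2)·0.681 - (2)·-0.528) / (10) = -0.724
  z = (3 - (4)·-0.535 - (4)·-0.724 - (3)·-0.528) / (12) = 0.802
  w = (-10 - (3)·-0.535 - (1)·-0.724 - (-4)·0.802) / (9) = -0.496

(-0.535, -0.724, 0.802, -0.496)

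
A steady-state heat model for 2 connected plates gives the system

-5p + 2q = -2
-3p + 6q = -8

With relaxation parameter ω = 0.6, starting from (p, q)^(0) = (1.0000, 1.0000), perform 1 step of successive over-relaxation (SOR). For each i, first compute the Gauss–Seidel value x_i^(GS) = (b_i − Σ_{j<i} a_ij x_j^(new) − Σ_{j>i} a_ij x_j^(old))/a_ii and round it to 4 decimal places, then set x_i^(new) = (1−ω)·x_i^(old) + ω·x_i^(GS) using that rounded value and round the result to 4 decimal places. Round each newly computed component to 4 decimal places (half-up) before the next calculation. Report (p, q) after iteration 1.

(0.8800, -0.1360)

Iteration 1:
  p: GS value = (-2 - (2)·1.0000) / (-5) = 0.8000;  p ← (1−ω)·1.0000 + ω·0.8000 = 0.8800
  q: GS value = (-8 - (-3)·0.8800) / (6) = -0.8933;  q ← (1−ω)·1.0000 + ω·-0.8933 = -0.1360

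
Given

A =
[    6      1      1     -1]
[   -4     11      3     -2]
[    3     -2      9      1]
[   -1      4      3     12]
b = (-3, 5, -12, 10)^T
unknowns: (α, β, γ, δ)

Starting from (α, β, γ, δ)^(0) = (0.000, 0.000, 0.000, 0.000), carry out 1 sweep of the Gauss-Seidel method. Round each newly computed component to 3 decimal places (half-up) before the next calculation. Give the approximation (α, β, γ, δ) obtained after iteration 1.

Iteration 1:
  α = (-3 - (1)·0.000 - (1)·0.000 - (-1)·0.000) / (6) = -0.500
  β = (5 - (-4)·-0.500 - (3)·0.000 - (-2)·0.000) / (11) = 0.273
  γ = (-12 - (3)·-0.500 - (-2)·0.273 - (1)·0.000) / (9) = -1.106
  δ = (10 - (-1)·-0.500 - (4)·0.273 - (3)·-1.106) / (12) = 0.977

(-0.500, 0.273, -1.106, 0.977)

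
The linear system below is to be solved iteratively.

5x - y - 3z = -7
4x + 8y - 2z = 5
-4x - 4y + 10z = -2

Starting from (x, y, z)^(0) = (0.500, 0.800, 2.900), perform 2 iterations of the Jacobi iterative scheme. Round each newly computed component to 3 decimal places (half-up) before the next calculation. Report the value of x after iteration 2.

-0.988

Iteration 1:
  x = (-7 - (-1)·0.800 - (-3)·2.900) / (5) = 0.500
  y = (5 - (4)·0.500 - (-2)·2.900) / (8) = 1.100
  z = (-2 - (-4)·0.500 - (-4)·0.800) / (10) = 0.320
Iteration 2:
  x = (-7 - (-1)·1.100 - (-3)·0.320) / (5) = -0.988
  y = (5 - (4)·0.500 - (-2)·0.320) / (8) = 0.455
  z = (-2 - (-4)·0.500 - (-4)·1.100) / (10) = 0.440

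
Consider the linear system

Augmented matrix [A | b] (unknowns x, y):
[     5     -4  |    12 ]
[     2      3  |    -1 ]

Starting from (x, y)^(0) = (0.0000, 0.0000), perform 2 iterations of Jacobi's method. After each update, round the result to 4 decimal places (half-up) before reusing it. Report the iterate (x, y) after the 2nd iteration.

(2.1334, -1.9333)

Iteration 1:
  x = (12 - (-4)·0.0000) / (5) = 2.4000
  y = (-1 - (2)·0.0000) / (3) = -0.3333
Iteration 2:
  x = (12 - (-4)·-0.3333) / (5) = 2.1334
  y = (-1 - (2)·2.4000) / (3) = -1.9333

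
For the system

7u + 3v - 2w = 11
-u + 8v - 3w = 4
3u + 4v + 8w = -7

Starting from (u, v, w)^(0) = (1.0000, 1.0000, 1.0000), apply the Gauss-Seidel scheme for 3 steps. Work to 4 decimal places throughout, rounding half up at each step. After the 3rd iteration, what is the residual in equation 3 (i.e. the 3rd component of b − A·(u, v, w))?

Iteration 1:
  u = (11 - (3)·1.0000 - (-2)·1.0000) / (7) = 1.4286
  v = (4 - (-1)·1.4286 - (-3)·1.0000) / (8) = 1.0536
  w = (-7 - (3)·1.4286 - (4)·1.0536) / (8) = -1.9375
Iteration 2:
  u = (11 - (3)·1.0536 - (-2)·-1.9375) / (7) = 0.5663
  v = (4 - (-1)·0.5663 - (-3)·-1.9375) / (8) = -0.1558
  w = (-7 - (3)·0.5663 - (4)·-0.1558) / (8) = -1.0095
Iteration 3:
  u = (11 - (3)·-0.1558 - (-2)·-1.0095) / (7) = 1.3498
  v = (4 - (-1)·1.3498 - (-3)·-1.0095) / (8) = 0.2902
  w = (-7 - (3)·1.3498 - (4)·0.2902) / (8) = -1.5263
Residual b − A·x = (-2.3718, -1.5507, 0.0002)

0.0002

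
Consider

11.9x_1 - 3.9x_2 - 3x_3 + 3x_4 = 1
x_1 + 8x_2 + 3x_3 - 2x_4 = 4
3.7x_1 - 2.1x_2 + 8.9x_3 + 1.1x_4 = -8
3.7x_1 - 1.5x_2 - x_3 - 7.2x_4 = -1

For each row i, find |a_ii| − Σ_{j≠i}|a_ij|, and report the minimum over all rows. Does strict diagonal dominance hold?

1

row 1: |11.9| − (3.9+3+3) = 2
row 2: |8| − (1+3+2) = 2
row 3: |8.9| − (3.7+2.1+1.1) = 2
row 4: |-7.2| − (3.7+1.5+1) = 1
minimum over rows = 1 → strictly diagonally dominant (convergence guaranteed)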